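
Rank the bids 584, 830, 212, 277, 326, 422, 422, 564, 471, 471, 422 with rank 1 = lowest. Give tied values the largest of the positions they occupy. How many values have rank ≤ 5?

Sorted (ascending): 212, 277, 326, 422, 422, 422, 471, 471, 564, 584, 830
The 3 values of 422 occupy positions 4–6 → each gets rank 6.
The 2 values of 471 occupy positions 7–8 → each gets rank 8.
Ranks ≤ 5: {1, 2, 3} → 3 values.

3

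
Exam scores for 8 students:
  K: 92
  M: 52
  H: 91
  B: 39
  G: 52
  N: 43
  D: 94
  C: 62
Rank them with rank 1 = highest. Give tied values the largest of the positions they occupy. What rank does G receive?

6

Sorted (descending): 94, 92, 91, 62, 52, 52, 43, 39
The 2 values of 52 occupy positions 5–6 → each gets rank 6.
G has value 52 → rank 6.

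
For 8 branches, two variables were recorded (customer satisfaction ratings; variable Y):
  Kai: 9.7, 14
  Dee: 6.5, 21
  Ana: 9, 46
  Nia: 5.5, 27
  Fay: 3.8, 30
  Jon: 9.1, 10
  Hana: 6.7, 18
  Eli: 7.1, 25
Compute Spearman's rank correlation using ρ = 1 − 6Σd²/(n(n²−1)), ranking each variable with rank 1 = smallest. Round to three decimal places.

-0.548

Ranks of variable 1: 8, 3, 6, 2, 1, 7, 4, 5
Ranks of variable 2: 2, 4, 8, 6, 7, 1, 3, 5
d = r₁ − r₂: 6, -1, -2, -4, -6, 6, 1, 0
d²: 36, 1, 4, 16, 36, 36, 1, 0; Σd² = 130
ρ = 1 − 6·130/(8·63) = 1 − 780/504 = -0.548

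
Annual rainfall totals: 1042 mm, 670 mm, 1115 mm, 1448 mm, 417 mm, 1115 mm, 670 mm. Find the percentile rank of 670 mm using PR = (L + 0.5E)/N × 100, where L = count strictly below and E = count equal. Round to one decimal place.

N = 7.
Strictly below 670: 1. Equal to 670: 2.
PR = (1 + 0.5·2)/7 × 100 = 28.6

28.6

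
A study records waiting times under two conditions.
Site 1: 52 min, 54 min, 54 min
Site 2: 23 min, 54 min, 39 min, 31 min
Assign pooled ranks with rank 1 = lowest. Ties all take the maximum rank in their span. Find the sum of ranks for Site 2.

Sorted (ascending): 23, 31, 39, 52, 54, 54, 54
The 3 values of 54 occupy positions 5–7 → each gets rank 7.
Site 2 values → pooled ranks: 23→1, 54→7, 39→3, 31→2
Rank sum = 1 + 7 + 3 + 2 = 13

13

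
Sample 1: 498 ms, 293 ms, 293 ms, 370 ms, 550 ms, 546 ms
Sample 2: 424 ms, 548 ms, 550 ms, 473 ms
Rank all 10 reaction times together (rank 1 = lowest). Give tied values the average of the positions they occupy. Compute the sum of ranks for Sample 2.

Sorted (ascending): 293, 293, 370, 424, 473, 498, 546, 548, 550, 550
The 2 values of 293 occupy positions 1–2 → average rank (1+2)/2 = 1.5.
The 2 values of 550 occupy positions 9–10 → average rank (9+10)/2 = 9.5.
Sample 2 values → pooled ranks: 424→4, 548→8, 550→9.5, 473→5
Rank sum = 4 + 8 + 9.5 + 5 = 26.5

26.5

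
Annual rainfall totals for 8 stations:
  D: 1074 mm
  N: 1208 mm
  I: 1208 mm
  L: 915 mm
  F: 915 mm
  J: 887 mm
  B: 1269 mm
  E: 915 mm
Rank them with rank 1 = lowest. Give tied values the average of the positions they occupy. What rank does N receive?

Sorted (ascending): 887, 915, 915, 915, 1074, 1208, 1208, 1269
The 3 values of 915 occupy positions 2–4 → average rank 3.
The 2 values of 1208 occupy positions 6–7 → average rank (6+7)/2 = 6.5.
N has value 1208 mm → rank 6.5.

6.5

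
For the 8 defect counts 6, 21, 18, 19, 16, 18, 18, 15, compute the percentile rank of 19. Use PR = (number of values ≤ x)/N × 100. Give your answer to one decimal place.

87.5

N = 8.
Strictly below 19: 6. Equal to 19: 1.
PR = 7/8 × 100 = 87.5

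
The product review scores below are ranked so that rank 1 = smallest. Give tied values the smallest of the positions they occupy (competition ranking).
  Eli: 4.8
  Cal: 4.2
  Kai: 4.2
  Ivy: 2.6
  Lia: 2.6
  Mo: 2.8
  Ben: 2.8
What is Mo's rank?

3

Sorted (ascending): 2.6, 2.6, 2.8, 2.8, 4.2, 4.2, 4.8
The 2 values of 2.6 occupy positions 1–2 → each gets rank 1.
The 2 values of 2.8 occupy positions 3–4 → each gets rank 3.
The 2 values of 4.2 occupy positions 5–6 → each gets rank 5.
Mo has value 2.8 → rank 3.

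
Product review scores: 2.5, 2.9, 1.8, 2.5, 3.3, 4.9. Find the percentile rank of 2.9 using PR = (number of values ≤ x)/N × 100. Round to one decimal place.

66.7

N = 6.
Strictly below 2.9: 3. Equal to 2.9: 1.
PR = 4/6 × 100 = 66.7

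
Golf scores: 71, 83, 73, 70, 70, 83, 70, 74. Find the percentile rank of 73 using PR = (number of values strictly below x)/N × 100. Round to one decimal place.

N = 8.
Strictly below 73: 4. Equal to 73: 1.
PR = 4/8 × 100 = 50.0

50.0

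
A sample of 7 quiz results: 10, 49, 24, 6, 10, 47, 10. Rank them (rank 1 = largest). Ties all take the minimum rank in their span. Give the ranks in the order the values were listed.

4, 1, 3, 7, 4, 2, 4

Sorted (descending): 49, 47, 24, 10, 10, 10, 6
The 3 values of 10 occupy positions 4–6 → each gets rank 4.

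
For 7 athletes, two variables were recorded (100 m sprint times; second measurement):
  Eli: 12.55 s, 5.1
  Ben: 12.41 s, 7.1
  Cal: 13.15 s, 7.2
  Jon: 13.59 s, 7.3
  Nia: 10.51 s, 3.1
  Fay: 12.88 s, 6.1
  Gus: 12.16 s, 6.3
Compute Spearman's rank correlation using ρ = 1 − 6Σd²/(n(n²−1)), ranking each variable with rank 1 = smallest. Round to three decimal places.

0.714

Ranks of variable 1: 4, 3, 6, 7, 1, 5, 2
Ranks of variable 2: 2, 5, 6, 7, 1, 3, 4
d = r₁ − r₂: 2, -2, 0, 0, 0, 2, -2
d²: 4, 4, 0, 0, 0, 4, 4; Σd² = 16
ρ = 1 − 6·16/(7·48) = 1 − 96/336 = 0.714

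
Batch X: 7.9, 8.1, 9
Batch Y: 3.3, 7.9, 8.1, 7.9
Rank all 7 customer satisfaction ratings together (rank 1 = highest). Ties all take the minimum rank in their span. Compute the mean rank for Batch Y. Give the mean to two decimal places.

Sorted (descending): 9, 8.1, 8.1, 7.9, 7.9, 7.9, 3.3
The 2 values of 8.1 occupy positions 2–3 → each gets rank 2.
The 3 values of 7.9 occupy positions 4–6 → each gets rank 4.
Batch Y values → pooled ranks: 3.3→7, 7.9→4, 8.1→2, 7.9→4
Mean rank = (7 + 4 + 2 + 4) / 4 = 4.25

4.25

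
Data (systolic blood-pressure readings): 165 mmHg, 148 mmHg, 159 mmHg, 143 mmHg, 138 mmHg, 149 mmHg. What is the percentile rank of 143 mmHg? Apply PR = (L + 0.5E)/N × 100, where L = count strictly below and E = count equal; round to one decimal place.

N = 6.
Strictly below 143: 1. Equal to 143: 1.
PR = (1 + 0.5·1)/6 × 100 = 25.0

25.0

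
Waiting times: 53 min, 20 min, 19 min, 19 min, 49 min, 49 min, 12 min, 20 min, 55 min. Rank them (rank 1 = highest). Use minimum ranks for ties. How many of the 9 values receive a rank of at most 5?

6

Sorted (descending): 55, 53, 49, 49, 20, 20, 19, 19, 12
The 2 values of 49 occupy positions 3–4 → each gets rank 3.
The 2 values of 20 occupy positions 5–6 → each gets rank 5.
The 2 values of 19 occupy positions 7–8 → each gets rank 7.
Ranks ≤ 5: {1, 2, 3, 3, 5, 5} → 6 values.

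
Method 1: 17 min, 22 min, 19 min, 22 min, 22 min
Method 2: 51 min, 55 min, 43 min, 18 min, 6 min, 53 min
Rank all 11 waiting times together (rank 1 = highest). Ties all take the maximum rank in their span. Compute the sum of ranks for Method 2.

30

Sorted (descending): 55, 53, 51, 43, 22, 22, 22, 19, 18, 17, 6
The 3 values of 22 occupy positions 5–7 → each gets rank 7.
Method 2 values → pooled ranks: 51→3, 55→1, 43→4, 18→9, 6→11, 53→2
Rank sum = 3 + 1 + 4 + 9 + 11 + 2 = 30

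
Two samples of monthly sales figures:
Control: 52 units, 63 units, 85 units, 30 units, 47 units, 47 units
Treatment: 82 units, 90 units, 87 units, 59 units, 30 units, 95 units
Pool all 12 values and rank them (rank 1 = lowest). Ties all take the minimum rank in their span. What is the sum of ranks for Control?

Sorted (ascending): 30, 30, 47, 47, 52, 59, 63, 82, 85, 87, 90, 95
The 2 values of 30 occupy positions 1–2 → each gets rank 1.
The 2 values of 47 occupy positions 3–4 → each gets rank 3.
Control values → pooled ranks: 52→5, 63→7, 85→9, 30→1, 47→3, 47→3
Rank sum = 5 + 7 + 9 + 1 + 3 + 3 = 28

28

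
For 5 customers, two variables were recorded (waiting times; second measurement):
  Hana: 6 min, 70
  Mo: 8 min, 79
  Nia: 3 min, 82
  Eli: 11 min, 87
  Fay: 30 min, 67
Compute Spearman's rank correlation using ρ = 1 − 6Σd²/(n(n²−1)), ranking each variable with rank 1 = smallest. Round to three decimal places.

Ranks of variable 1: 2, 3, 1, 4, 5
Ranks of variable 2: 2, 3, 4, 5, 1
d = r₁ − r₂: 0, 0, -3, -1, 4
d²: 0, 0, 9, 1, 16; Σd² = 26
ρ = 1 − 6·26/(5·24) = 1 − 156/120 = -0.300

-0.300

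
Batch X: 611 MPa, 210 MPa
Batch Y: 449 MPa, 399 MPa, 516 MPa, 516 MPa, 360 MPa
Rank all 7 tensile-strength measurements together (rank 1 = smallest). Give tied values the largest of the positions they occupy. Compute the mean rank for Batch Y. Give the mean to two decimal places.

Sorted (ascending): 210, 360, 399, 449, 516, 516, 611
The 2 values of 516 occupy positions 5–6 → each gets rank 6.
Batch Y values → pooled ranks: 449→4, 399→3, 516→6, 516→6, 360→2
Mean rank = (4 + 3 + 6 + 6 + 2) / 5 = 4.20

4.20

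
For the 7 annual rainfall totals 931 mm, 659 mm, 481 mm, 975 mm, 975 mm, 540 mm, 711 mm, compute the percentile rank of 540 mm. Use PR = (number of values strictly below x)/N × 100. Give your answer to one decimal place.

14.3

N = 7.
Strictly below 540: 1. Equal to 540: 1.
PR = 1/7 × 100 = 14.3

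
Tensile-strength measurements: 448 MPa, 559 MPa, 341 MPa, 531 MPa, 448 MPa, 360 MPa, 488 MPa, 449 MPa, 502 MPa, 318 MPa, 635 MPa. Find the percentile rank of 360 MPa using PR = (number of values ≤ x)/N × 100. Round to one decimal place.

N = 11.
Strictly below 360: 2. Equal to 360: 1.
PR = 3/11 × 100 = 27.3

27.3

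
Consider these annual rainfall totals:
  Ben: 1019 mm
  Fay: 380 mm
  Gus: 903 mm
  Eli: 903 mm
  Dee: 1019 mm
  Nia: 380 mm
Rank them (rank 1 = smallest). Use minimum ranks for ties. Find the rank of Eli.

Sorted (ascending): 380, 380, 903, 903, 1019, 1019
The 2 values of 380 occupy positions 1–2 → each gets rank 1.
The 2 values of 903 occupy positions 3–4 → each gets rank 3.
The 2 values of 1019 occupy positions 5–6 → each gets rank 5.
Eli has value 903 mm → rank 3.

3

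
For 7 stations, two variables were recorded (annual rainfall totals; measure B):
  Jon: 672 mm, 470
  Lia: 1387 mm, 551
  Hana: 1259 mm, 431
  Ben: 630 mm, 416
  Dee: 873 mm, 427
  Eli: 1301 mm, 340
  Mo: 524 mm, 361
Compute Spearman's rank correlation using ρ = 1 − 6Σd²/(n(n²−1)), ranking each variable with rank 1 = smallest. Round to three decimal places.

0.357

Ranks of variable 1: 3, 7, 5, 2, 4, 6, 1
Ranks of variable 2: 6, 7, 5, 3, 4, 1, 2
d = r₁ − r₂: -3, 0, 0, -1, 0, 5, -1
d²: 9, 0, 0, 1, 0, 25, 1; Σd² = 36
ρ = 1 − 6·36/(7·48) = 1 − 216/336 = 0.357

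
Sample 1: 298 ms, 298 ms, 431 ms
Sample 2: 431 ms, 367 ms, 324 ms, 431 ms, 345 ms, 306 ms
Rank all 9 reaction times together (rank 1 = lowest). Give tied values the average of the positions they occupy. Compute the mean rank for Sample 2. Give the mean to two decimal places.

Sorted (ascending): 298, 298, 306, 324, 345, 367, 431, 431, 431
The 2 values of 298 occupy positions 1–2 → average rank (1+2)/2 = 1.5.
The 3 values of 431 occupy positions 7–9 → average rank 8.
Sample 2 values → pooled ranks: 431→8, 367→6, 324→4, 431→8, 345→5, 306→3
Mean rank = (8 + 6 + 4 + 8 + 5 + 3) / 6 = 5.67

5.67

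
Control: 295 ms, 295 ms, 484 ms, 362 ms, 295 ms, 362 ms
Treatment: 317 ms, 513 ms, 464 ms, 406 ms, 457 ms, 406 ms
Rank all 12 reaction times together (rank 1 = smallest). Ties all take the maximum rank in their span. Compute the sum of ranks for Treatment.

51

Sorted (ascending): 295, 295, 295, 317, 362, 362, 406, 406, 457, 464, 484, 513
The 3 values of 295 occupy positions 1–3 → each gets rank 3.
The 2 values of 362 occupy positions 5–6 → each gets rank 6.
The 2 values of 406 occupy positions 7–8 → each gets rank 8.
Treatment values → pooled ranks: 317→4, 513→12, 464→10, 406→8, 457→9, 406→8
Rank sum = 4 + 12 + 10 + 8 + 9 + 8 = 51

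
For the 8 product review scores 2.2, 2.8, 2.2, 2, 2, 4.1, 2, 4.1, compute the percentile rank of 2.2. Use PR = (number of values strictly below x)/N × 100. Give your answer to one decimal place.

N = 8.
Strictly below 2.2: 3. Equal to 2.2: 2.
PR = 3/8 × 100 = 37.5

37.5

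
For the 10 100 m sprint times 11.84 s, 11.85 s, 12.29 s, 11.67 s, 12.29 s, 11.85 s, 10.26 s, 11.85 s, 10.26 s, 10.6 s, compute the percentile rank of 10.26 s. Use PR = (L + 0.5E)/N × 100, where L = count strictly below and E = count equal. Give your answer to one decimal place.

N = 10.
Strictly below 10.26: 0. Equal to 10.26: 2.
PR = (0 + 0.5·2)/10 × 100 = 10.0

10.0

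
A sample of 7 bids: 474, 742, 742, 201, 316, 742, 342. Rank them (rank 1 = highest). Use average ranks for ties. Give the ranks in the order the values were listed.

Sorted (descending): 742, 742, 742, 474, 342, 316, 201
The 3 values of 742 occupy positions 1–3 → average rank 2.

4, 2, 2, 7, 6, 2, 5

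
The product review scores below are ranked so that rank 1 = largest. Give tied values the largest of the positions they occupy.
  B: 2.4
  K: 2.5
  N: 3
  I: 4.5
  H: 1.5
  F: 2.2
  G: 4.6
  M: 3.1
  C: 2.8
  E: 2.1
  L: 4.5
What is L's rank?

Sorted (descending): 4.6, 4.5, 4.5, 3.1, 3, 2.8, 2.5, 2.4, 2.2, 2.1, 1.5
The 2 values of 4.5 occupy positions 2–3 → each gets rank 3.
L has value 4.5 → rank 3.

3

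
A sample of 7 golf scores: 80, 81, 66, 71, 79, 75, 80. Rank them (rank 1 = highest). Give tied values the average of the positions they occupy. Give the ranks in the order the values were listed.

2.5, 1, 7, 6, 4, 5, 2.5

Sorted (descending): 81, 80, 80, 79, 75, 71, 66
The 2 values of 80 occupy positions 2–3 → average rank (2+3)/2 = 2.5.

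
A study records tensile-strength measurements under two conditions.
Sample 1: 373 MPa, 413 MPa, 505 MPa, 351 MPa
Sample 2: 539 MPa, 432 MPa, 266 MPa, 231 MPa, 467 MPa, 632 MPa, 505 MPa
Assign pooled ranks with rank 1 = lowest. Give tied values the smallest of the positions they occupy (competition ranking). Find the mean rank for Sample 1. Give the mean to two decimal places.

Sorted (ascending): 231, 266, 351, 373, 413, 432, 467, 505, 505, 539, 632
The 2 values of 505 occupy positions 8–9 → each gets rank 8.
Sample 1 values → pooled ranks: 373→4, 413→5, 505→8, 351→3
Mean rank = (4 + 5 + 8 + 3) / 4 = 5.00

5.00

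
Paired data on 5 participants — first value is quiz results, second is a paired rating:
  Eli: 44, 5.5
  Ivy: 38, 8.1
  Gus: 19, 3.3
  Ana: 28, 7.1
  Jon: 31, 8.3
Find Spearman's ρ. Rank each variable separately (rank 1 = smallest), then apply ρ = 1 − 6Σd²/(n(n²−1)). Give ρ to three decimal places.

Ranks of variable 1: 5, 4, 1, 2, 3
Ranks of variable 2: 2, 4, 1, 3, 5
d = r₁ − r₂: 3, 0, 0, -1, -2
d²: 9, 0, 0, 1, 4; Σd² = 14
ρ = 1 − 6·14/(5·24) = 1 − 84/120 = 0.300

0.300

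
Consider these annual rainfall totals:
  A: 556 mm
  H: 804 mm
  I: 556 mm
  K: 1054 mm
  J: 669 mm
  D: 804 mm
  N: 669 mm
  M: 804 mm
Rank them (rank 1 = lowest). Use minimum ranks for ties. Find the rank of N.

Sorted (ascending): 556, 556, 669, 669, 804, 804, 804, 1054
The 2 values of 556 occupy positions 1–2 → each gets rank 1.
The 2 values of 669 occupy positions 3–4 → each gets rank 3.
The 3 values of 804 occupy positions 5–7 → each gets rank 5.
N has value 669 mm → rank 3.

3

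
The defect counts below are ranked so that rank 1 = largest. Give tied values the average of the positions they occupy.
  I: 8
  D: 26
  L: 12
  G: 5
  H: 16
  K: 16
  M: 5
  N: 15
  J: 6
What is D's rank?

1

Sorted (descending): 26, 16, 16, 15, 12, 8, 6, 5, 5
The 2 values of 16 occupy positions 2–3 → average rank (2+3)/2 = 2.5.
The 2 values of 5 occupy positions 8–9 → average rank (8+9)/2 = 8.5.
D has value 26 → rank 1.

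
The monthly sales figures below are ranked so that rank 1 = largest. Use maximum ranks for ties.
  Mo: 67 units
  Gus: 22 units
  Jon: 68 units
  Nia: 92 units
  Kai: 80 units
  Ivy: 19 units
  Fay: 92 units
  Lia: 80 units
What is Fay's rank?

2

Sorted (descending): 92, 92, 80, 80, 68, 67, 22, 19
The 2 values of 92 occupy positions 1–2 → each gets rank 2.
The 2 values of 80 occupy positions 3–4 → each gets rank 4.
Fay has value 92 units → rank 2.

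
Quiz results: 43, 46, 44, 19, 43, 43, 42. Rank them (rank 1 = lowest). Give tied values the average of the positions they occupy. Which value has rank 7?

Sorted (ascending): 19, 42, 43, 43, 43, 44, 46
The 3 values of 43 occupy positions 3–5 → average rank 4.
Rank 7 → value 46.

46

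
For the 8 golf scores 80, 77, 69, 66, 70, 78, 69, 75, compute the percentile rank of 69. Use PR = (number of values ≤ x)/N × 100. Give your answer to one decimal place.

N = 8.
Strictly below 69: 1. Equal to 69: 2.
PR = 3/8 × 100 = 37.5

37.5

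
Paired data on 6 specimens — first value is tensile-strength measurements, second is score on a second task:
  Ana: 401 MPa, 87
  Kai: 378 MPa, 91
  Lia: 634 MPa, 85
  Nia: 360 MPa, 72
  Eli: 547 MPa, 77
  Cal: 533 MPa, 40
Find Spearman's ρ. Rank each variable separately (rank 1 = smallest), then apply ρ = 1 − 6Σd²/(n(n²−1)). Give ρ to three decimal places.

Ranks of variable 1: 3, 2, 6, 1, 5, 4
Ranks of variable 2: 5, 6, 4, 2, 3, 1
d = r₁ − r₂: -2, -4, 2, -1, 2, 3
d²: 4, 16, 4, 1, 4, 9; Σd² = 38
ρ = 1 − 6·38/(6·35) = 1 − 228/210 = -0.086

-0.086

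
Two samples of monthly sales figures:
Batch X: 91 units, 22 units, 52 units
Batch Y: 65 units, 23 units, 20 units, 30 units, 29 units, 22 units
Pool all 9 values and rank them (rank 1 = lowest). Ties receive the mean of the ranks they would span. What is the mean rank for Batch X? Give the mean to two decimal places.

Sorted (ascending): 20, 22, 22, 23, 29, 30, 52, 65, 91
The 2 values of 22 occupy positions 2–3 → average rank (2+3)/2 = 2.5.
Batch X values → pooled ranks: 91→9, 22→2.5, 52→7
Mean rank = (9 + 2.5 + 7) / 3 = 6.17

6.17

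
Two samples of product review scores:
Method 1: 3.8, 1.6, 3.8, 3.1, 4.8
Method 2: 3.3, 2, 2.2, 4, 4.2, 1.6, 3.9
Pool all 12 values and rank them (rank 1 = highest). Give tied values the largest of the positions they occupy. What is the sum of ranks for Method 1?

33

Sorted (descending): 4.8, 4.2, 4, 3.9, 3.8, 3.8, 3.3, 3.1, 2.2, 2, 1.6, 1.6
The 2 values of 3.8 occupy positions 5–6 → each gets rank 6.
The 2 values of 1.6 occupy positions 11–12 → each gets rank 12.
Method 1 values → pooled ranks: 3.8→6, 1.6→12, 3.8→6, 3.1→8, 4.8→1
Rank sum = 6 + 12 + 6 + 8 + 1 = 33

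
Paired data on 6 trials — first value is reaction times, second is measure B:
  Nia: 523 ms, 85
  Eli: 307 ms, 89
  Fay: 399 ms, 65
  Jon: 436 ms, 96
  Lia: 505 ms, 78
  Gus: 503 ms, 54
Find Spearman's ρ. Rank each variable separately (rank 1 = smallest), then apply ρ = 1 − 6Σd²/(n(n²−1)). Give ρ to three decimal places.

Ranks of variable 1: 6, 1, 2, 3, 5, 4
Ranks of variable 2: 4, 5, 2, 6, 3, 1
d = r₁ − r₂: 2, -4, 0, -3, 2, 3
d²: 4, 16, 0, 9, 4, 9; Σd² = 42
ρ = 1 − 6·42/(6·35) = 1 − 252/210 = -0.200

-0.200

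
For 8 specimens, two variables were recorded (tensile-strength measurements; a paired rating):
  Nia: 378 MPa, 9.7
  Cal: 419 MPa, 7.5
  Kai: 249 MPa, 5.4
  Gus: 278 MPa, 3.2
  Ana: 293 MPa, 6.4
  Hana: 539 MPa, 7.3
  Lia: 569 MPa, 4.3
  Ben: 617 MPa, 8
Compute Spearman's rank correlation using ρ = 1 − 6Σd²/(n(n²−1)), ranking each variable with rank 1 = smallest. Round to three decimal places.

0.405

Ranks of variable 1: 4, 5, 1, 2, 3, 6, 7, 8
Ranks of variable 2: 8, 6, 3, 1, 4, 5, 2, 7
d = r₁ − r₂: -4, -1, -2, 1, -1, 1, 5, 1
d²: 16, 1, 4, 1, 1, 1, 25, 1; Σd² = 50
ρ = 1 − 6·50/(8·63) = 1 − 300/504 = 0.405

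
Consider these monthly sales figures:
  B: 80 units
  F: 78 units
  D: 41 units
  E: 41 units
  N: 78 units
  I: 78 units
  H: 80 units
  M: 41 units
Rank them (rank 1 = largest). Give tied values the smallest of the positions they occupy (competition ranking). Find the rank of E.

6

Sorted (descending): 80, 80, 78, 78, 78, 41, 41, 41
The 2 values of 80 occupy positions 1–2 → each gets rank 1.
The 3 values of 78 occupy positions 3–5 → each gets rank 3.
The 3 values of 41 occupy positions 6–8 → each gets rank 6.
E has value 41 units → rank 6.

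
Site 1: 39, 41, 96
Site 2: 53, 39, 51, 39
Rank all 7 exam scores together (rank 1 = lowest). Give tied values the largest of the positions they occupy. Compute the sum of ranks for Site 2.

17

Sorted (ascending): 39, 39, 39, 41, 51, 53, 96
The 3 values of 39 occupy positions 1–3 → each gets rank 3.
Site 2 values → pooled ranks: 53→6, 39→3, 51→5, 39→3
Rank sum = 6 + 3 + 5 + 3 = 17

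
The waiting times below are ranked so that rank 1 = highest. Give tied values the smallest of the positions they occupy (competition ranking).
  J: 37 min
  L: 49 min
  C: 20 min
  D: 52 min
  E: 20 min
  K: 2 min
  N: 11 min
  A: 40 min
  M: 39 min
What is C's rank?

6

Sorted (descending): 52, 49, 40, 39, 37, 20, 20, 11, 2
The 2 values of 20 occupy positions 6–7 → each gets rank 6.
C has value 20 min → rank 6.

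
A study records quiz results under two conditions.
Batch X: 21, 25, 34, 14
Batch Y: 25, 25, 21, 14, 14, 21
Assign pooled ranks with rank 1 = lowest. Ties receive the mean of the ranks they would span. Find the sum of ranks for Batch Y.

Sorted (ascending): 14, 14, 14, 21, 21, 21, 25, 25, 25, 34
The 3 values of 14 occupy positions 1–3 → average rank 2.
The 3 values of 21 occupy positions 4–6 → average rank 5.
The 3 values of 25 occupy positions 7–9 → average rank 8.
Batch Y values → pooled ranks: 25→8, 25→8, 21→5, 14→2, 14→2, 21→5
Rank sum = 8 + 8 + 5 + 2 + 2 + 5 = 30

30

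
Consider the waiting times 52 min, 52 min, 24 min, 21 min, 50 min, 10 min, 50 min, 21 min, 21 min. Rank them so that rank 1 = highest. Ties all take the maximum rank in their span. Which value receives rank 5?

Sorted (descending): 52, 52, 50, 50, 24, 21, 21, 21, 10
The 2 values of 52 occupy positions 1–2 → each gets rank 2.
The 2 values of 50 occupy positions 3–4 → each gets rank 4.
The 3 values of 21 occupy positions 6–8 → each gets rank 8.
Rank 5 → value 24.

24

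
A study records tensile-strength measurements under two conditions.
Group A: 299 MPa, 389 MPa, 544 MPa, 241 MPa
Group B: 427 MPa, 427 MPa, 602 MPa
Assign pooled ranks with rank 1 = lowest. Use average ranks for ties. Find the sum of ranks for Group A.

12

Sorted (ascending): 241, 299, 389, 427, 427, 544, 602
The 2 values of 427 occupy positions 4–5 → average rank (4+5)/2 = 4.5.
Group A values → pooled ranks: 299→2, 389→3, 544→6, 241→1
Rank sum = 2 + 3 + 6 + 1 = 12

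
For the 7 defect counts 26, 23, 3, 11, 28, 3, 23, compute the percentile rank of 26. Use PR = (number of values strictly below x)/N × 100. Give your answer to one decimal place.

71.4

N = 7.
Strictly below 26: 5. Equal to 26: 1.
PR = 5/7 × 100 = 71.4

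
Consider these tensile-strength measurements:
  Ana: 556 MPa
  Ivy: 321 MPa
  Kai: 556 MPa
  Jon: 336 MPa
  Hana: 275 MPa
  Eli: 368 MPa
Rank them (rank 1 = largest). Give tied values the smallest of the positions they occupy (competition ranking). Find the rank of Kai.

1

Sorted (descending): 556, 556, 368, 336, 321, 275
The 2 values of 556 occupy positions 1–2 → each gets rank 1.
Kai has value 556 MPa → rank 1.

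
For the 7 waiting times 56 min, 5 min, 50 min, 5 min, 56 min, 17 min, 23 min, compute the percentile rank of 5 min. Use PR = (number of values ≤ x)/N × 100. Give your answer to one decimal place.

N = 7.
Strictly below 5: 0. Equal to 5: 2.
PR = 2/7 × 100 = 28.6

28.6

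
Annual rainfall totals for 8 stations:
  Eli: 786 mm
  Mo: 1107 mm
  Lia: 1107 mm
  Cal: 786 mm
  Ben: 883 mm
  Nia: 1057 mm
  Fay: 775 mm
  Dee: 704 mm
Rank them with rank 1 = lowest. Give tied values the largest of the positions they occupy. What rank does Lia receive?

8

Sorted (ascending): 704, 775, 786, 786, 883, 1057, 1107, 1107
The 2 values of 786 occupy positions 3–4 → each gets rank 4.
The 2 values of 1107 occupy positions 7–8 → each gets rank 8.
Lia has value 1107 mm → rank 8.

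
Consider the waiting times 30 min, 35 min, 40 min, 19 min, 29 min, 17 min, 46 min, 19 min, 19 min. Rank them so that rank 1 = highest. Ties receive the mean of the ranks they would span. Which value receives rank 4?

30

Sorted (descending): 46, 40, 35, 30, 29, 19, 19, 19, 17
The 3 values of 19 occupy positions 6–8 → average rank 7.
Rank 4 → value 30.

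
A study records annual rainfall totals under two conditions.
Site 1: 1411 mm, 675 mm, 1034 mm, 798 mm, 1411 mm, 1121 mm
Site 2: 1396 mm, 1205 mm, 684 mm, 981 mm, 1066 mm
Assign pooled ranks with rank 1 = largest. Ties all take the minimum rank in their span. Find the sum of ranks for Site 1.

Sorted (descending): 1411, 1411, 1396, 1205, 1121, 1066, 1034, 981, 798, 684, 675
The 2 values of 1411 occupy positions 1–2 → each gets rank 1.
Site 1 values → pooled ranks: 1411→1, 675→11, 1034→7, 798→9, 1411→1, 1121→5
Rank sum = 1 + 11 + 7 + 9 + 1 + 5 = 34

34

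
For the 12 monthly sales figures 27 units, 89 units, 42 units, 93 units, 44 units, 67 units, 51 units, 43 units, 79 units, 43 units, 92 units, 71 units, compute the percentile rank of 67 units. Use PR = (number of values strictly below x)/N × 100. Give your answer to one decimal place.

N = 12.
Strictly below 67: 6. Equal to 67: 1.
PR = 6/12 × 100 = 50.0

50.0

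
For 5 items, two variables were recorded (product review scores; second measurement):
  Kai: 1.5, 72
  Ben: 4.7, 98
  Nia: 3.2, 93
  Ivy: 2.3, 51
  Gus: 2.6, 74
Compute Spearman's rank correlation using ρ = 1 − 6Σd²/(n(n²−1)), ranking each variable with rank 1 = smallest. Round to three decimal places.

Ranks of variable 1: 1, 5, 4, 2, 3
Ranks of variable 2: 2, 5, 4, 1, 3
d = r₁ − r₂: -1, 0, 0, 1, 0
d²: 1, 0, 0, 1, 0; Σd² = 2
ρ = 1 − 6·2/(5·24) = 1 − 12/120 = 0.900

0.900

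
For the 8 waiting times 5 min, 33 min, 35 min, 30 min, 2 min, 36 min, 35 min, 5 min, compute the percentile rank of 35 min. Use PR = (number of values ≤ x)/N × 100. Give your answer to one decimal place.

87.5

N = 8.
Strictly below 35: 5. Equal to 35: 2.
PR = 7/8 × 100 = 87.5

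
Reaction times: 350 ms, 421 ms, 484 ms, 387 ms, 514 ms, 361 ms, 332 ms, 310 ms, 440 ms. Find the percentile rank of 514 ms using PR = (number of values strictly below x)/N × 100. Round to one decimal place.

88.9

N = 9.
Strictly below 514: 8. Equal to 514: 1.
PR = 8/9 × 100 = 88.9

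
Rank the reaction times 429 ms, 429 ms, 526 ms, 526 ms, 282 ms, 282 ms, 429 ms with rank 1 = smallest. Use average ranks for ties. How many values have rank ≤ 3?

2

Sorted (ascending): 282, 282, 429, 429, 429, 526, 526
The 2 values of 282 occupy positions 1–2 → average rank (1+2)/2 = 1.5.
The 3 values of 429 occupy positions 3–5 → average rank 4.
The 2 values of 526 occupy positions 6–7 → average rank (6+7)/2 = 6.5.
Ranks ≤ 3: {1.5, 1.5} → 2 values.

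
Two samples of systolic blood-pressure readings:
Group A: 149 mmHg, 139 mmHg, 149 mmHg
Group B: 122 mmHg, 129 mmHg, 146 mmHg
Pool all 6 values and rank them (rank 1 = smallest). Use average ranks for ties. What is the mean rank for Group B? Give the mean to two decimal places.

2.33

Sorted (ascending): 122, 129, 139, 146, 149, 149
The 2 values of 149 occupy positions 5–6 → average rank (5+6)/2 = 5.5.
Group B values → pooled ranks: 122→1, 129→2, 146→4
Mean rank = (1 + 2 + 4) / 3 = 2.33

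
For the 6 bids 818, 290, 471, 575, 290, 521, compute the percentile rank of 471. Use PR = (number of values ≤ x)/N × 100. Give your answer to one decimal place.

N = 6.
Strictly below 471: 2. Equal to 471: 1.
PR = 3/6 × 100 = 50.0

50.0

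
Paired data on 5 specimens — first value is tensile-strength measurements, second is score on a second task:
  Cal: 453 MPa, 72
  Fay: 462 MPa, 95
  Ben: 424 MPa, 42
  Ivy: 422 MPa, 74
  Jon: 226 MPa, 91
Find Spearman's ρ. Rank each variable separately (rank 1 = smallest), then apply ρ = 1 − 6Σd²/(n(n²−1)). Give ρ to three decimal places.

Ranks of variable 1: 4, 5, 3, 2, 1
Ranks of variable 2: 2, 5, 1, 3, 4
d = r₁ − r₂: 2, 0, 2, -1, -3
d²: 4, 0, 4, 1, 9; Σd² = 18
ρ = 1 − 6·18/(5·24) = 1 − 108/120 = 0.100

0.100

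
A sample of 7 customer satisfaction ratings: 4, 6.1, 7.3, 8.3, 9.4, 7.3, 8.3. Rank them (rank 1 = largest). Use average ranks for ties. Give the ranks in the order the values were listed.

Sorted (descending): 9.4, 8.3, 8.3, 7.3, 7.3, 6.1, 4
The 2 values of 8.3 occupy positions 2–3 → average rank (2+3)/2 = 2.5.
The 2 values of 7.3 occupy positions 4–5 → average rank (4+5)/2 = 4.5.

7, 6, 4.5, 2.5, 1, 4.5, 2.5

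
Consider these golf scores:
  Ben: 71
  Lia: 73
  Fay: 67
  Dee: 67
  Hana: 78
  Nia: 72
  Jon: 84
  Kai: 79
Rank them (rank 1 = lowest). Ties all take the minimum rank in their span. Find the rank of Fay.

1

Sorted (ascending): 67, 67, 71, 72, 73, 78, 79, 84
The 2 values of 67 occupy positions 1–2 → each gets rank 1.
Fay has value 67 → rank 1.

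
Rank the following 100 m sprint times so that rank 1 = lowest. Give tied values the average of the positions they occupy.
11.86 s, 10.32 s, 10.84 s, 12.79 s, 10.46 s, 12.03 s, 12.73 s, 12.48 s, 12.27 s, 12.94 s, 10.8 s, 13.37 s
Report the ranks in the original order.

5, 1, 4, 10, 2, 6, 9, 8, 7, 11, 3, 12

Sorted (ascending): 10.32, 10.46, 10.8, 10.84, 11.86, 12.03, 12.27, 12.48, 12.73, 12.79, 12.94, 13.37
No ties — each value takes its position as its rank.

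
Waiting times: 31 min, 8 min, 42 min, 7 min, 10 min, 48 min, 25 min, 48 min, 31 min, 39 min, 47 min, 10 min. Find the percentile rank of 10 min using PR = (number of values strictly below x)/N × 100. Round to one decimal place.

N = 12.
Strictly below 10: 2. Equal to 10: 2.
PR = 2/12 × 100 = 16.7

16.7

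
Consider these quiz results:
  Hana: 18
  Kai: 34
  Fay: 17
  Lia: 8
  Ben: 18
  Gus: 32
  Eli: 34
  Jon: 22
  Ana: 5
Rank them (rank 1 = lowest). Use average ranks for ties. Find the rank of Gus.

7

Sorted (ascending): 5, 8, 17, 18, 18, 22, 32, 34, 34
The 2 values of 18 occupy positions 4–5 → average rank (4+5)/2 = 4.5.
The 2 values of 34 occupy positions 8–9 → average rank (8+9)/2 = 8.5.
Gus has value 32 → rank 7.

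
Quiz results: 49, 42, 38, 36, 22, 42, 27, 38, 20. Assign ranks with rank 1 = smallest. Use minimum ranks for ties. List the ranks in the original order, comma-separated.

9, 7, 5, 4, 2, 7, 3, 5, 1

Sorted (ascending): 20, 22, 27, 36, 38, 38, 42, 42, 49
The 2 values of 38 occupy positions 5–6 → each gets rank 5.
The 2 values of 42 occupy positions 7–8 → each gets rank 7.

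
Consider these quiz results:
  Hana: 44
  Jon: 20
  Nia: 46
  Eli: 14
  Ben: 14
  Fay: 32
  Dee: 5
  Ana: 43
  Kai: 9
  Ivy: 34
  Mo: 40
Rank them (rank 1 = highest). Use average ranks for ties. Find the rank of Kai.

10

Sorted (descending): 46, 44, 43, 40, 34, 32, 20, 14, 14, 9, 5
The 2 values of 14 occupy positions 8–9 → average rank (8+9)/2 = 8.5.
Kai has value 9 → rank 10.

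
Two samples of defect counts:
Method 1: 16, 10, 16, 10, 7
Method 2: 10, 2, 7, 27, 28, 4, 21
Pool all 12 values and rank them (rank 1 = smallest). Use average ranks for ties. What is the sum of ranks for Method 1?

32.5

Sorted (ascending): 2, 4, 7, 7, 10, 10, 10, 16, 16, 21, 27, 28
The 2 values of 7 occupy positions 3–4 → average rank (3+4)/2 = 3.5.
The 3 values of 10 occupy positions 5–7 → average rank 6.
The 2 values of 16 occupy positions 8–9 → average rank (8+9)/2 = 8.5.
Method 1 values → pooled ranks: 16→8.5, 10→6, 16→8.5, 10→6, 7→3.5
Rank sum = 8.5 + 6 + 8.5 + 6 + 3.5 = 32.5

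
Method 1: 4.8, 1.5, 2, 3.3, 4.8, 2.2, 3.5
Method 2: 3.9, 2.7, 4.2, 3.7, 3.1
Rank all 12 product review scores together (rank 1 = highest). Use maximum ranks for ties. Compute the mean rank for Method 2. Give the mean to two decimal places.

5.80

Sorted (descending): 4.8, 4.8, 4.2, 3.9, 3.7, 3.5, 3.3, 3.1, 2.7, 2.2, 2, 1.5
The 2 values of 4.8 occupy positions 1–2 → each gets rank 2.
Method 2 values → pooled ranks: 3.9→4, 2.7→9, 4.2→3, 3.7→5, 3.1→8
Mean rank = (4 + 9 + 3 + 5 + 8) / 5 = 5.80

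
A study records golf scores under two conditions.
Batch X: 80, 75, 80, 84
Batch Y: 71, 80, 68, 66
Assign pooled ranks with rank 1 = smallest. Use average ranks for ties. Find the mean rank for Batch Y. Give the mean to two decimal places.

Sorted (ascending): 66, 68, 71, 75, 80, 80, 80, 84
The 3 values of 80 occupy positions 5–7 → average rank 6.
Batch Y values → pooled ranks: 71→3, 80→6, 68→2, 66→1
Mean rank = (3 + 6 + 2 + 1) / 4 = 3.00

3.00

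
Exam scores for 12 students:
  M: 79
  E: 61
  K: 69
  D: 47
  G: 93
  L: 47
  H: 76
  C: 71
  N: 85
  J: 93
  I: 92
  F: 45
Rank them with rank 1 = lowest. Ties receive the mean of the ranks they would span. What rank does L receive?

Sorted (ascending): 45, 47, 47, 61, 69, 71, 76, 79, 85, 92, 93, 93
The 2 values of 47 occupy positions 2–3 → average rank (2+3)/2 = 2.5.
The 2 values of 93 occupy positions 11–12 → average rank (11+12)/2 = 11.5.
L has value 47 → rank 2.5.

2.5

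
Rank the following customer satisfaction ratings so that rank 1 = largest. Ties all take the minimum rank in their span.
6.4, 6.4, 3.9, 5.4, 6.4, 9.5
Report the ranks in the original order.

Sorted (descending): 9.5, 6.4, 6.4, 6.4, 5.4, 3.9
The 3 values of 6.4 occupy positions 2–4 → each gets rank 2.

2, 2, 6, 5, 2, 1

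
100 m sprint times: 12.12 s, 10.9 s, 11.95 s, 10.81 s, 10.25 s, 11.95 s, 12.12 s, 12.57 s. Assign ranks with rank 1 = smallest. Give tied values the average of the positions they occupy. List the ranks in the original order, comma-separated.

Sorted (ascending): 10.25, 10.81, 10.9, 11.95, 11.95, 12.12, 12.12, 12.57
The 2 values of 11.95 occupy positions 4–5 → average rank (4+5)/2 = 4.5.
The 2 values of 12.12 occupy positions 6–7 → average rank (6+7)/2 = 6.5.

6.5, 3, 4.5, 2, 1, 4.5, 6.5, 8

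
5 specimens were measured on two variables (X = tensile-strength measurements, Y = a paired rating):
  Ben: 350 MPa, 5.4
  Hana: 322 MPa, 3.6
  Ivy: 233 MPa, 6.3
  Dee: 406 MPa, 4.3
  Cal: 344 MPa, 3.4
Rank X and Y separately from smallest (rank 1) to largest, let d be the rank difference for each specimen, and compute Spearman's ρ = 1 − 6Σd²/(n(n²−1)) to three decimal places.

-0.200

Ranks of variable 1: 4, 2, 1, 5, 3
Ranks of variable 2: 4, 2, 5, 3, 1
d = r₁ − r₂: 0, 0, -4, 2, 2
d²: 0, 0, 16, 4, 4; Σd² = 24
ρ = 1 − 6·24/(5·24) = 1 − 144/120 = -0.200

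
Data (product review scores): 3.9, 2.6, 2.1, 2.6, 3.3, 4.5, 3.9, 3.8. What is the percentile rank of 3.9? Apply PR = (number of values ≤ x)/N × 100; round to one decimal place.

N = 8.
Strictly below 3.9: 5. Equal to 3.9: 2.
PR = 7/8 × 100 = 87.5

87.5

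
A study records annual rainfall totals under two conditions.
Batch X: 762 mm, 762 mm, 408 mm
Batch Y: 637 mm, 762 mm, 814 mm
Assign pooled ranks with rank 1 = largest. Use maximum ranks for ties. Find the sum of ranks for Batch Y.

10

Sorted (descending): 814, 762, 762, 762, 637, 408
The 3 values of 762 occupy positions 2–4 → each gets rank 4.
Batch Y values → pooled ranks: 637→5, 762→4, 814→1
Rank sum = 5 + 4 + 1 = 10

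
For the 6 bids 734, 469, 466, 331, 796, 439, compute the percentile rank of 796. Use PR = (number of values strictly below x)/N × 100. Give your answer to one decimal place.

83.3

N = 6.
Strictly below 796: 5. Equal to 796: 1.
PR = 5/6 × 100 = 83.3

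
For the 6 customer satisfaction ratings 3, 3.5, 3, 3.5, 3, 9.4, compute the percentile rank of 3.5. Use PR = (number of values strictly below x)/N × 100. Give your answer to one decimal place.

50.0

N = 6.
Strictly below 3.5: 3. Equal to 3.5: 2.
PR = 3/6 × 100 = 50.0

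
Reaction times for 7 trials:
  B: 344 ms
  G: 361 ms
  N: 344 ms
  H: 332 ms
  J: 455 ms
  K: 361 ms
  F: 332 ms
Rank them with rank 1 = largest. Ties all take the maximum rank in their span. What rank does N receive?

Sorted (descending): 455, 361, 361, 344, 344, 332, 332
The 2 values of 361 occupy positions 2–3 → each gets rank 3.
The 2 values of 344 occupy positions 4–5 → each gets rank 5.
The 2 values of 332 occupy positions 6–7 → each gets rank 7.
N has value 344 ms → rank 5.

5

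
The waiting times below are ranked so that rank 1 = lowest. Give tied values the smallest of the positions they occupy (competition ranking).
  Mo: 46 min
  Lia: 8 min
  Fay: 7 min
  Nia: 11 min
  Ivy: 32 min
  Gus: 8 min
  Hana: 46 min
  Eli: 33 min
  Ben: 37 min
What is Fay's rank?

Sorted (ascending): 7, 8, 8, 11, 32, 33, 37, 46, 46
The 2 values of 8 occupy positions 2–3 → each gets rank 2.
The 2 values of 46 occupy positions 8–9 → each gets rank 8.
Fay has value 7 min → rank 1.

1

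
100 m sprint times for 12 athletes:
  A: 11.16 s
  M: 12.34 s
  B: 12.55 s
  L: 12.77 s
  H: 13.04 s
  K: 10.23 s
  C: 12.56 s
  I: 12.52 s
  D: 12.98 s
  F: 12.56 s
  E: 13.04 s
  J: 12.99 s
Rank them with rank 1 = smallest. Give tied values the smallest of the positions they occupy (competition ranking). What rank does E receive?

Sorted (ascending): 10.23, 11.16, 12.34, 12.52, 12.55, 12.56, 12.56, 12.77, 12.98, 12.99, 13.04, 13.04
The 2 values of 12.56 occupy positions 6–7 → each gets rank 6.
The 2 values of 13.04 occupy positions 11–12 → each gets rank 11.
E has value 13.04 s → rank 11.

11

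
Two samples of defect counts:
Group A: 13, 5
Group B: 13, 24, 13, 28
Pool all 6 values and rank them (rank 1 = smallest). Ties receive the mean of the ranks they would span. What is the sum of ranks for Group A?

4

Sorted (ascending): 5, 13, 13, 13, 24, 28
The 3 values of 13 occupy positions 2–4 → average rank 3.
Group A values → pooled ranks: 13→3, 5→1
Rank sum = 3 + 1 = 4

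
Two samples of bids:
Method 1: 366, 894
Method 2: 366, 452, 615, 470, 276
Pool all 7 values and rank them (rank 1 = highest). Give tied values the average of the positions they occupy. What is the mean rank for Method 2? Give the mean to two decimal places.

Sorted (descending): 894, 615, 470, 452, 366, 366, 276
The 2 values of 366 occupy positions 5–6 → average rank (5+6)/2 = 5.5.
Method 2 values → pooled ranks: 366→5.5, 452→4, 615→2, 470→3, 276→7
Mean rank = (5.5 + 4 + 2 + 3 + 7) / 5 = 4.30

4.30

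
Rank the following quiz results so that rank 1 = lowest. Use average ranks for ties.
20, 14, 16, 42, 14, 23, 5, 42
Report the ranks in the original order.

Sorted (ascending): 5, 14, 14, 16, 20, 23, 42, 42
The 2 values of 14 occupy positions 2–3 → average rank (2+3)/2 = 2.5.
The 2 values of 42 occupy positions 7–8 → average rank (7+8)/2 = 7.5.

5, 2.5, 4, 7.5, 2.5, 6, 1, 7.5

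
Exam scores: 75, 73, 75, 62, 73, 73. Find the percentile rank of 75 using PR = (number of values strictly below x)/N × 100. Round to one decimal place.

66.7

N = 6.
Strictly below 75: 4. Equal to 75: 2.
PR = 4/6 × 100 = 66.7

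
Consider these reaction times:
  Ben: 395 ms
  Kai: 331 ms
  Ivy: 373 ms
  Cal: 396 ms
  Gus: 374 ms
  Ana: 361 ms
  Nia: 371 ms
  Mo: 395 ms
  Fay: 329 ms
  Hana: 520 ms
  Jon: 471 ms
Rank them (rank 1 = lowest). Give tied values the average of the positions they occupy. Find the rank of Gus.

Sorted (ascending): 329, 331, 361, 371, 373, 374, 395, 395, 396, 471, 520
The 2 values of 395 occupy positions 7–8 → average rank (7+8)/2 = 7.5.
Gus has value 374 ms → rank 6.

6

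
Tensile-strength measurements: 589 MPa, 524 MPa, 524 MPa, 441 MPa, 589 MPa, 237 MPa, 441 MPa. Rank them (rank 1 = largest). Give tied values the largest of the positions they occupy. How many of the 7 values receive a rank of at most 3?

Sorted (descending): 589, 589, 524, 524, 441, 441, 237
The 2 values of 589 occupy positions 1–2 → each gets rank 2.
The 2 values of 524 occupy positions 3–4 → each gets rank 4.
The 2 values of 441 occupy positions 5–6 → each gets rank 6.
Ranks ≤ 3: {2, 2} → 2 values.

2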